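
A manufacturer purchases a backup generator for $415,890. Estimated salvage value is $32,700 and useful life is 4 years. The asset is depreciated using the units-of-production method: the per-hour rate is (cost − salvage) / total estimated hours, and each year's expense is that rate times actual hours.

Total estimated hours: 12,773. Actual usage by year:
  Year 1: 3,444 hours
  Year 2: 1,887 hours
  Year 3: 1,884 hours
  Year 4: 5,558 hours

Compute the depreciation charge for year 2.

Depreciable base = $415,890 − $32,700 = $383,190.
Rate = $383,190 / 12,773 hours = $30 per hour.
Year 1: 3,444 × $30 = $103,320. Book value $312,570.
Year 2: 1,887 × $30 = $56,610. Book value $255,960.

$56,610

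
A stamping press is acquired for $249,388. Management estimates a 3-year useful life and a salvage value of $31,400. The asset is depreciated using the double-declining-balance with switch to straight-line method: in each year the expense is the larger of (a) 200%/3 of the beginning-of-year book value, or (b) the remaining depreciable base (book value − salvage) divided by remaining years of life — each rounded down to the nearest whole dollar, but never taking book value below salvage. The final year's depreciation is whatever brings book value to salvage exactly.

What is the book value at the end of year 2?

$31,400

Depreciable base = $249,388 − $31,400 = $217,988.
Year 1: DB = ⌊$249,388 × 200%/3⌋ = $166,258; SL = ⌊$217,988/3⌋ = $72,662 → take DB $166,258. Book value $83,130.
Year 2: DB = ⌊$83,130 × 200%/3⌋ = $55,420; SL = ⌊$51,730/2⌋ = $25,865 → take DB $55,420, capped at $51,730. Book value $31,400.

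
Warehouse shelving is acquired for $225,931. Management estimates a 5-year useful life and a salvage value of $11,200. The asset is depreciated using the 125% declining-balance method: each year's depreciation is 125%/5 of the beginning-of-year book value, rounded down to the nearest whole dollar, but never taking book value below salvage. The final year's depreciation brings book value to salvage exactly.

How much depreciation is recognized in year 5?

Depreciable base = $225,931 − $11,200 = $214,731.
Year 1: ⌊$225,931 × 125%/5⌋ = $56,482. Book value $169,449.
Year 2: ⌊$169,449 × 125%/5⌋ = $42,362. Book value $127,087.
Year 3: ⌊$127,087 × 125%/5⌋ = $31,771. Book value $95,316.
Year 4: ⌊$95,316 × 125%/5⌋ = $23,829. Book value $71,487.
Year 5 (final): $71,487 − $11,200 = $60,287. Book value $11,200.

$60,287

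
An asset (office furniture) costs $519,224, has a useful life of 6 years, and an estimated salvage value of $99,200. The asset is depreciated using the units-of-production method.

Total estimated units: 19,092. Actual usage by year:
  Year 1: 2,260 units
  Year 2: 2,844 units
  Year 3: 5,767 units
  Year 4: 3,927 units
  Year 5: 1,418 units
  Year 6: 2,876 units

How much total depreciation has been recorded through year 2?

$112,288

Depreciable base = $519,224 − $99,200 = $420,024.
Rate = $420,024 / 19,092 units = $22 per unit.
Year 1: 2,260 × $22 = $49,720. Book value $469,504.
Year 2: 2,844 × $22 = $62,568. Book value $406,936.
Accumulated through year 2 = $519,224 − $406,936 = $112,288.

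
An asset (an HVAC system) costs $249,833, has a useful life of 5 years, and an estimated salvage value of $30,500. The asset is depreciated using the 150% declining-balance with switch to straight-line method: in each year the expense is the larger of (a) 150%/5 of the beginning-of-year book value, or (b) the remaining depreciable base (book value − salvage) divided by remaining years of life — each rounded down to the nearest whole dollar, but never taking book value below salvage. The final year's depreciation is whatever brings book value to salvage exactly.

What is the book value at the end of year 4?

Depreciable base = $249,833 − $30,500 = $219,333.
Year 1: DB = ⌊$249,833 × 150%/5⌋ = $74,949; SL = ⌊$219,333/5⌋ = $43,866 → take DB $74,949. Book value $174,884.
Year 2: DB = ⌊$174,884 × 150%/5⌋ = $52,465; SL = ⌊$144,384/4⌋ = $36,096 → take DB $52,465. Book value $122,419.
Year 3: DB = ⌊$122,419 × 150%/5⌋ = $36,725; SL = ⌊$91,919/3⌋ = $30,639 → take DB $36,725. Book value $85,694.
Year 4: DB = ⌊$85,694 × 150%/5⌋ = $25,708; SL = ⌊$55,194/2⌋ = $27,597 → take SL $27,597. Book value $58,097.

$58,097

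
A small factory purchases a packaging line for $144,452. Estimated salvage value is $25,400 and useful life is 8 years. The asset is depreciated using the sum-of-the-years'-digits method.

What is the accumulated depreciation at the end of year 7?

$115,745

Depreciable base = $144,452 − $25,400 = $119,052.
Sum of the years' digits = 8+7+6+5+4+3+2+1 = 36.
Year 1: $119,052 × 8/36 = $26,456. Book value $117,996.
Year 2: $119,052 × 7/36 = $23,149. Book value $94,847.
Year 3: $119,052 × 6/36 = $19,842. Book value $75,005.
Year 4: $119,052 × 5/36 = $16,535. Book value $58,470.
Year 5: $119,052 × 4/36 = $13,228. Book value $45,242.
Year 6: $119,052 × 3/36 = $9,921. Book value $35,321.
Year 7: $119,052 × 2/36 = $6,614. Book value $28,707.
Accumulated through year 7 = $144,452 − $28,707 = $115,745.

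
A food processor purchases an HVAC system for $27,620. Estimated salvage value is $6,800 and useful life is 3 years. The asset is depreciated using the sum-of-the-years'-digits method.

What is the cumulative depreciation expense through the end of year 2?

Depreciable base = $27,620 − $6,800 = $20,820.
Sum of the years' digits = 3+2+1 = 6.
Year 1: $20,820 × 3/6 = $10,410. Book value $17,210.
Year 2: $20,820 × 2/6 = $6,940. Book value $10,270.
Accumulated through year 2 = $27,620 − $10,270 = $17,350.

$17,350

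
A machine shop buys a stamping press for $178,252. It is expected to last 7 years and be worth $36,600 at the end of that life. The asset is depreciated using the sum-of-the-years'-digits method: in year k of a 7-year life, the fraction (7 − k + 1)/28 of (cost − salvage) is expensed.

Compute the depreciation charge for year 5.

$15,177

Depreciable base = $178,252 − $36,600 = $141,652.
Sum of the years' digits = 7+6+5+4+3+2+1 = 28.
Year 1: $141,652 × 7/28 = $35,413. Book value $142,839.
Year 2: $141,652 × 6/28 = $30,354. Book value $112,485.
Year 3: $141,652 × 5/28 = $25,295. Book value $87,190.
Year 4: $141,652 × 4/28 = $20,236. Book value $66,954.
Year 5: $141,652 × 3/28 = $15,177. Book value $51,777.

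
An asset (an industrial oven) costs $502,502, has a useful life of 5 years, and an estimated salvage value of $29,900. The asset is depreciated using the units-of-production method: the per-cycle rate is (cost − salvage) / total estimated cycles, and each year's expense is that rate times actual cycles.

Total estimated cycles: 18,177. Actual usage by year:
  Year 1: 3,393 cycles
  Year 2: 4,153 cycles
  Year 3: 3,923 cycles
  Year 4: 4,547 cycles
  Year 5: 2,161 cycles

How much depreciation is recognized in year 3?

$101,998

Depreciable base = $502,502 − $29,900 = $472,602.
Rate = $472,602 / 18,177 cycles = $26 per cycle.
Year 1: 3,393 × $26 = $88,218. Book value $414,284.
Year 2: 4,153 × $26 = $107,978. Book value $306,306.
Year 3: 3,923 × $26 = $101,998. Book value $204,308.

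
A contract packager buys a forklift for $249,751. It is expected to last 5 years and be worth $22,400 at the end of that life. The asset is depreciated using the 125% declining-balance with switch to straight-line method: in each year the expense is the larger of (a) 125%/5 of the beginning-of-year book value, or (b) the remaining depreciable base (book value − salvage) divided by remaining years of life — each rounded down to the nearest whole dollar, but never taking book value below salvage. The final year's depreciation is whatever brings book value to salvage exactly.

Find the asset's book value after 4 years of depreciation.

Depreciable base = $249,751 − $22,400 = $227,351.
Year 1: DB = ⌊$249,751 × 125%/5⌋ = $62,437; SL = ⌊$227,351/5⌋ = $45,470 → take DB $62,437. Book value $187,314.
Year 2: DB = ⌊$187,314 × 125%/5⌋ = $46,828; SL = ⌊$164,914/4⌋ = $41,228 → take DB $46,828. Book value $140,486.
Year 3: DB = ⌊$140,486 × 125%/5⌋ = $35,121; SL = ⌊$118,086/3⌋ = $39,362 → take SL $39,362. Book value $101,124.
Year 4: DB = ⌊$101,124 × 125%/5⌋ = $25,281; SL = ⌊$78,724/2⌋ = $39,362 → take SL $39,362. Book value $61,762.

$61,762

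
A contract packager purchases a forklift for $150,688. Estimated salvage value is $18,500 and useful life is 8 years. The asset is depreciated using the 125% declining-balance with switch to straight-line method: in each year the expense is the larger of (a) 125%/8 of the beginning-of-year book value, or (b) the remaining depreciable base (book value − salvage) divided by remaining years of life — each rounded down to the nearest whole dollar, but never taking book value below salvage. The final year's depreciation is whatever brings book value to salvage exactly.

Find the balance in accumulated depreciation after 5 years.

Depreciable base = $150,688 − $18,500 = $132,188.
Year 1: DB = ⌊$150,688 × 125%/8⌋ = $23,545; SL = ⌊$132,188/8⌋ = $16,523 → take DB $23,545. Book value $127,143.
Year 2: DB = ⌊$127,143 × 125%/8⌋ = $19,866; SL = ⌊$108,643/7⌋ = $15,520 → take DB $19,866. Book value $107,277.
Year 3: DB = ⌊$107,277 × 125%/8⌋ = $16,762; SL = ⌊$88,777/6⌋ = $14,796 → take DB $16,762. Book value $90,515.
Year 4: DB = ⌊$90,515 × 125%/8⌋ = $14,142; SL = ⌊$72,015/5⌋ = $14,403 → take SL $14,403. Book value $76,112.
Year 5: DB = ⌊$76,112 × 125%/8⌋ = $11,892; SL = ⌊$57,612/4⌋ = $14,403 → take SL $14,403. Book value $61,709.
Accumulated through year 5 = $150,688 − $61,709 = $88,979.

$88,979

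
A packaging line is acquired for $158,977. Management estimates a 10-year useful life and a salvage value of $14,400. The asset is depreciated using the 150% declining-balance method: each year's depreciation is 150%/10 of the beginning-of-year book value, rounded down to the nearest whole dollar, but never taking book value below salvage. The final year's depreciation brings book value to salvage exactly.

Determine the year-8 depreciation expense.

$7,644

Depreciable base = $158,977 − $14,400 = $144,577.
Year 1: ⌊$158,977 × 150%/10⌋ = $23,846. Book value $135,131.
Year 2: ⌊$135,131 × 150%/10⌋ = $20,269. Book value $114,862.
Year 3: ⌊$114,862 × 150%/10⌋ = $17,229. Book value $97,633.
Year 4: ⌊$97,633 × 150%/10⌋ = $14,644. Book value $82,989.
Year 5: ⌊$82,989 × 150%/10⌋ = $12,448. Book value $70,541.
Year 6: ⌊$70,541 × 150%/10⌋ = $10,581. Book value $59,960.
Year 7: ⌊$59,960 × 150%/10⌋ = $8,994. Book value $50,966.
Year 8: ⌊$50,966 × 150%/10⌋ = $7,644. Book value $43,322.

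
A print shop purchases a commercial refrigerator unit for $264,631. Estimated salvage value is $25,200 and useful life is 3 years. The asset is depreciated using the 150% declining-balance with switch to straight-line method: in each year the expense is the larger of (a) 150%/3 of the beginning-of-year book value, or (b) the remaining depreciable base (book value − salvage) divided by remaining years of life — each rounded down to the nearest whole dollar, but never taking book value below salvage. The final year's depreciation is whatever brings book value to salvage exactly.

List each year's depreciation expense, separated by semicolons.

$132,315; $66,158; $40,958

Depreciable base = $264,631 − $25,200 = $239,431.
Year 1: DB = ⌊$264,631 × 150%/3⌋ = $132,315; SL = ⌊$239,431/3⌋ = $79,810 → take DB $132,315. Book value $132,316.
Year 2: DB = ⌊$132,316 × 150%/3⌋ = $66,158; SL = ⌊$107,116/2⌋ = $53,558 → take DB $66,158. Book value $66,158.
Year 3 (final): $66,158 − $25,200 = $40,958. Book value $25,200.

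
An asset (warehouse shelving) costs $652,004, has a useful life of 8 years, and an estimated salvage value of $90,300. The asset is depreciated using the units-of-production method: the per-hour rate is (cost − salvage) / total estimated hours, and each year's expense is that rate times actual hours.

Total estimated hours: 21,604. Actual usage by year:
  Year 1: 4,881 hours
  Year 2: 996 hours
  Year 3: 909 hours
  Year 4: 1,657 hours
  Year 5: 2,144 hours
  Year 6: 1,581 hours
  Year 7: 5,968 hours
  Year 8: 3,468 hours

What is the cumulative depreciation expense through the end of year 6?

$316,368

Depreciable base = $652,004 − $90,300 = $561,704.
Rate = $561,704 / 21,604 hours = $26 per hour.
Year 1: 4,881 × $26 = $126,906. Book value $525,098.
Year 2: 996 × $26 = $25,896. Book value $499,202.
Year 3: 909 × $26 = $23,634. Book value $475,568.
Year 4: 1,657 × $26 = $43,082. Book value $432,486.
Year 5: 2,144 × $26 = $55,744. Book value $376,742.
Year 6: 1,581 × $26 = $41,106. Book value $335,636.
Accumulated through year 6 = $652,004 − $335,636 = $316,368.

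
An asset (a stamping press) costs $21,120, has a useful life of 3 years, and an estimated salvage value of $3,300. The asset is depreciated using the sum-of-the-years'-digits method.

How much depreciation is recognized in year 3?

$2,970

Depreciable base = $21,120 − $3,300 = $17,820.
Sum of the years' digits = 3+2+1 = 6.
Year 1: $17,820 × 3/6 = $8,910. Book value $12,210.
Year 2: $17,820 × 2/6 = $5,940. Book value $6,270.
Year 3: $17,820 × 1/6 = $2,970. Book value $3,300.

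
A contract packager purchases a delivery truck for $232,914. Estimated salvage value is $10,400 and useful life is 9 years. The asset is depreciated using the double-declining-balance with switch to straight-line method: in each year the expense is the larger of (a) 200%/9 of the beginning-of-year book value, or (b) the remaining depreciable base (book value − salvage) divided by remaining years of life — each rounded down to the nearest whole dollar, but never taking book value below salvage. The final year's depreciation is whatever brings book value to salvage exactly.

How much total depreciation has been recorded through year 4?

Depreciable base = $232,914 − $10,400 = $222,514.
Year 1: DB = ⌊$232,914 × 200%/9⌋ = $51,758; SL = ⌊$222,514/9⌋ = $24,723 → take DB $51,758. Book value $181,156.
Year 2: DB = ⌊$181,156 × 200%/9⌋ = $40,256; SL = ⌊$170,756/8⌋ = $21,344 → take DB $40,256. Book value $140,900.
Year 3: DB = ⌊$140,900 × 200%/9⌋ = $31,311; SL = ⌊$130,500/7⌋ = $18,642 → take DB $31,311. Book value $109,589.
Year 4: DB = ⌊$109,589 × 200%/9⌋ = $24,353; SL = ⌊$99,189/6⌋ = $16,531 → take DB $24,353. Book value $85,236.
Accumulated through year 4 = $232,914 − $85,236 = $147,678.

$147,678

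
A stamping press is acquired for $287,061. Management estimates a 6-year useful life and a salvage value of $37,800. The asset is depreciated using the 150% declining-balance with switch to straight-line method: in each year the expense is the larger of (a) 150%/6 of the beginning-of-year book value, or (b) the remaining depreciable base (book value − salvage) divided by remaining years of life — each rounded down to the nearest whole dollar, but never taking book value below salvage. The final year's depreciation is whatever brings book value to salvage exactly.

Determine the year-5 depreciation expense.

$26,514

Depreciable base = $287,061 − $37,800 = $249,261.
Year 1: DB = ⌊$287,061 × 150%/6⌋ = $71,765; SL = ⌊$249,261/6⌋ = $41,543 → take DB $71,765. Book value $215,296.
Year 2: DB = ⌊$215,296 × 150%/6⌋ = $53,824; SL = ⌊$177,496/5⌋ = $35,499 → take DB $53,824. Book value $161,472.
Year 3: DB = ⌊$161,472 × 150%/6⌋ = $40,368; SL = ⌊$123,672/4⌋ = $30,918 → take DB $40,368. Book value $121,104.
Year 4: DB = ⌊$121,104 × 150%/6⌋ = $30,276; SL = ⌊$83,304/3⌋ = $27,768 → take DB $30,276. Book value $90,828.
Year 5: DB = ⌊$90,828 × 150%/6⌋ = $22,707; SL = ⌊$53,028/2⌋ = $26,514 → take SL $26,514. Book value $64,314.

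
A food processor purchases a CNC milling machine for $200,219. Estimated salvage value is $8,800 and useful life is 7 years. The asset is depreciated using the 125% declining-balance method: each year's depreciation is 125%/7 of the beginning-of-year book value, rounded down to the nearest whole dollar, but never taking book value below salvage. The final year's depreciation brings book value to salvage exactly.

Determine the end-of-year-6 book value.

Depreciable base = $200,219 − $8,800 = $191,419.
Year 1: ⌊$200,219 × 125%/7⌋ = $35,753. Book value $164,466.
Year 2: ⌊$164,466 × 125%/7⌋ = $29,368. Book value $135,098.
Year 3: ⌊$135,098 × 125%/7⌋ = $24,124. Book value $110,974.
Year 4: ⌊$110,974 × 125%/7⌋ = $19,816. Book value $91,158.
Year 5: ⌊$91,158 × 125%/7⌋ = $16,278. Book value $74,880.
Year 6: ⌊$74,880 × 125%/7⌋ = $13,371. Book value $61,509.

$61,509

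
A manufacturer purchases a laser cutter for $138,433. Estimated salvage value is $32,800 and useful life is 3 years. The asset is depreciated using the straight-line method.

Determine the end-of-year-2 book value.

$68,011

Depreciable base = $138,433 − $32,800 = $105,633.
Annual expense = $105,633 / 3 = $35,211.
End of year 1: book value $103,222.
End of year 2: book value $68,011.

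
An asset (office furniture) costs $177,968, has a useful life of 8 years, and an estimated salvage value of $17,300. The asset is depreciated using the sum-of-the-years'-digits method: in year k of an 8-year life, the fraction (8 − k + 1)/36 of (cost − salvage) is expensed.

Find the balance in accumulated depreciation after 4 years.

Depreciable base = $177,968 − $17,300 = $160,668.
Sum of the years' digits = 8+7+6+5+4+3+2+1 = 36.
Year 1: $160,668 × 8/36 = $35,704. Book value $142,264.
Year 2: $160,668 × 7/36 = $31,241. Book value $111,023.
Year 3: $160,668 × 6/36 = $26,778. Book value $84,245.
Year 4: $160,668 × 5/36 = $22,315. Book value $61,930.
Accumulated through year 4 = $177,968 − $61,930 = $116,038.

$116,038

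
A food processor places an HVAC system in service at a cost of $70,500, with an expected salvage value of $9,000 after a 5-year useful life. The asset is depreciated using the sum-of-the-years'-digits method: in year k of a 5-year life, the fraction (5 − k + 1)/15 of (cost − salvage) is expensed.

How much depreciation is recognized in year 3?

Depreciable base = $70,500 − $9,000 = $61,500.
Sum of the years' digits = 5+4+3+2+1 = 15.
Year 1: $61,500 × 5/15 = $20,500. Book value $50,000.
Year 2: $61,500 × 4/15 = $16,400. Book value $33,600.
Year 3: $61,500 × 3/15 = $12,300. Book value $21,300.

$12,300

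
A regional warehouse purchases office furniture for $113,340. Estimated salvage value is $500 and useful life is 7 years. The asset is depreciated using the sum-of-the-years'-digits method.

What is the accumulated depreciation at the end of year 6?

Depreciable base = $113,340 − $500 = $112,840.
Sum of the years' digits = 7+6+5+4+3+2+1 = 28.
Year 1: $112,840 × 7/28 = $28,210. Book value $85,130.
Year 2: $112,840 × 6/28 = $24,180. Book value $60,950.
Year 3: $112,840 × 5/28 = $20,150. Book value $40,800.
Year 4: $112,840 × 4/28 = $16,120. Book value $24,680.
Year 5: $112,840 × 3/28 = $12,090. Book value $12,590.
Year 6: $112,840 × 2/28 = $8,060. Book value $4,530.
Accumulated through year 6 = $113,340 − $4,530 = $108,810.

$108,810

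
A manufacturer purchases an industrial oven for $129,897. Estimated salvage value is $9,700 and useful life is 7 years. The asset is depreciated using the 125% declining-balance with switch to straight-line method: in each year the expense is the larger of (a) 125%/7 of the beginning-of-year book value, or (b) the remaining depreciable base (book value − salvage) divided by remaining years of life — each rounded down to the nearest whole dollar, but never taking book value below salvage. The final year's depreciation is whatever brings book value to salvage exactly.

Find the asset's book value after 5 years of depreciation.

Depreciable base = $129,897 − $9,700 = $120,197.
Year 1: DB = ⌊$129,897 × 125%/7⌋ = $23,195; SL = ⌊$120,197/7⌋ = $17,171 → take DB $23,195. Book value $106,702.
Year 2: DB = ⌊$106,702 × 125%/7⌋ = $19,053; SL = ⌊$97,002/6⌋ = $16,167 → take DB $19,053. Book value $87,649.
Year 3: DB = ⌊$87,649 × 125%/7⌋ = $15,651; SL = ⌊$77,949/5⌋ = $15,589 → take DB $15,651. Book value $71,998.
Year 4: DB = ⌊$71,998 × 125%/7⌋ = $12,856; SL = ⌊$62,298/4⌋ = $15,574 → take SL $15,574. Book value $56,424.
Year 5: DB = ⌊$56,424 × 125%/7⌋ = $10,075; SL = ⌊$46,724/3⌋ = $15,574 → take SL $15,574. Book value $40,850.

$40,850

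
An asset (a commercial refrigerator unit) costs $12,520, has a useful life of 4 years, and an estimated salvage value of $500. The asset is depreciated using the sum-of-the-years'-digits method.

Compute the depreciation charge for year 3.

$2,404

Depreciable base = $12,520 − $500 = $12,020.
Sum of the years' digits = 4+3+2+1 = 10.
Year 1: $12,020 × 4/10 = $4,808. Book value $7,712.
Year 2: $12,020 × 3/10 = $3,606. Book value $4,106.
Year 3: $12,020 × 2/10 = $2,404. Book value $1,702.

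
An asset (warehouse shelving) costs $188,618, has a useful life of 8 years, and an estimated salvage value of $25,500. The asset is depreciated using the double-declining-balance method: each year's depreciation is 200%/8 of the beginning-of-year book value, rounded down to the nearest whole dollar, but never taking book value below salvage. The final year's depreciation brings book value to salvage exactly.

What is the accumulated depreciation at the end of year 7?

$163,118

Depreciable base = $188,618 − $25,500 = $163,118.
Year 1: ⌊$188,618 × 200%/8⌋ = $47,154. Book value $141,464.
Year 2: ⌊$141,464 × 200%/8⌋ = $35,366. Book value $106,098.
Year 3: ⌊$106,098 × 200%/8⌋ = $26,524. Book value $79,574.
Year 4: ⌊$79,574 × 200%/8⌋ = $19,893. Book value $59,681.
Year 5: ⌊$59,681 × 200%/8⌋ = $14,920. Book value $44,761.
Year 6: ⌊$44,761 × 200%/8⌋ = $11,190. Book value $33,571.
Year 7: ⌊$33,571 × 200%/8⌋ = $8,392, capped at $8,071. Book value $25,500.
Accumulated through year 7 = $188,618 − $25,500 = $163,118.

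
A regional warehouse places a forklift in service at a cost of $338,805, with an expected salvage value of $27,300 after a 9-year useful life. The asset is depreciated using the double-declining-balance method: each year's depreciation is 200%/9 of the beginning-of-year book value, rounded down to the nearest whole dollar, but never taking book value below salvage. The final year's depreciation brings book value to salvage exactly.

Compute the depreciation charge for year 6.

Depreciable base = $338,805 − $27,300 = $311,505.
Year 1: ⌊$338,805 × 200%/9⌋ = $75,290. Book value $263,515.
Year 2: ⌊$263,515 × 200%/9⌋ = $58,558. Book value $204,957.
Year 3: ⌊$204,957 × 200%/9⌋ = $45,546. Book value $159,411.
Year 4: ⌊$159,411 × 200%/9⌋ = $35,424. Book value $123,987.
Year 5: ⌊$123,987 × 200%/9⌋ = $27,552. Book value $96,435.
Year 6: ⌊$96,435 × 200%/9⌋ = $21,430. Book value $75,005.

$21,430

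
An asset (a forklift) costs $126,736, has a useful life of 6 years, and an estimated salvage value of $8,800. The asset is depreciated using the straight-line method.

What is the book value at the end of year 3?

Depreciable base = $126,736 − $8,800 = $117,936.
Annual expense = $117,936 / 6 = $19,656.
End of year 1: book value $107,080.
End of year 2: book value $87,424.
End of year 3: book value $67,768.

$67,768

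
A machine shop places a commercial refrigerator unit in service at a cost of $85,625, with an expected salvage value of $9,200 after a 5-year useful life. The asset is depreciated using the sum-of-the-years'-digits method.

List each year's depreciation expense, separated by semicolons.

Depreciable base = $85,625 − $9,200 = $76,425.
Sum of the years' digits = 5+4+3+2+1 = 15.
Year 1: $76,425 × 5/15 = $25,475. Book value $60,150.
Year 2: $76,425 × 4/15 = $20,380. Book value $39,770.
Year 3: $76,425 × 3/15 = $15,285. Book value $24,485.
Year 4: $76,425 × 2/15 = $10,190. Book value $14,295.
Year 5: $76,425 × 1/15 = $5,095. Book value $9,200.

$25,475; $20,380; $15,285; $10,190; $5,095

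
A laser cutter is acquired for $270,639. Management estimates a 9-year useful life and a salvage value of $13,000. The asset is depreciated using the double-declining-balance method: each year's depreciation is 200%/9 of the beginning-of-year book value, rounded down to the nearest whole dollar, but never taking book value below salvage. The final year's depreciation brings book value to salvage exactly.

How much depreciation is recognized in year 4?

Depreciable base = $270,639 − $13,000 = $257,639.
Year 1: ⌊$270,639 × 200%/9⌋ = $60,142. Book value $210,497.
Year 2: ⌊$210,497 × 200%/9⌋ = $46,777. Book value $163,720.
Year 3: ⌊$163,720 × 200%/9⌋ = $36,382. Book value $127,338.
Year 4: ⌊$127,338 × 200%/9⌋ = $28,297. Book value $99,041.

$28,297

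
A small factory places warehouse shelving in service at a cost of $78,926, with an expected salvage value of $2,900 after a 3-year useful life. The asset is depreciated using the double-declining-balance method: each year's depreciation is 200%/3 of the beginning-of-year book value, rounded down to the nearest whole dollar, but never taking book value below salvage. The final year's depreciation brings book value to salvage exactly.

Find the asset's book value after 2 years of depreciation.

Depreciable base = $78,926 − $2,900 = $76,026.
Year 1: ⌊$78,926 × 200%/3⌋ = $52,617. Book value $26,309.
Year 2: ⌊$26,309 × 200%/3⌋ = $17,539. Book value $8,770.

$8,770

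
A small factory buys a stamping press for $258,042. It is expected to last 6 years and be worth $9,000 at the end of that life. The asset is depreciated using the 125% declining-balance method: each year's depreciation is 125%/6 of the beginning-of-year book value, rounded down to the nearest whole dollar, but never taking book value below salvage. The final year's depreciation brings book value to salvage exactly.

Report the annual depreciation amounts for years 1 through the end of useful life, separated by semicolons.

Depreciable base = $258,042 − $9,000 = $249,042.
Year 1: ⌊$258,042 × 125%/6⌋ = $53,758. Book value $204,284.
Year 2: ⌊$204,284 × 125%/6⌋ = $42,559. Book value $161,725.
Year 3: ⌊$161,725 × 125%/6⌋ = $33,692. Book value $128,033.
Year 4: ⌊$128,033 × 125%/6⌋ = $26,673. Book value $101,360.
Year 5: ⌊$101,360 × 125%/6⌋ = $21,116. Book value $80,244.
Year 6 (final): $80,244 − $9,000 = $71,244. Book value $9,000.

$53,758; $42,559; $33,692; $26,673; $21,116; $71,244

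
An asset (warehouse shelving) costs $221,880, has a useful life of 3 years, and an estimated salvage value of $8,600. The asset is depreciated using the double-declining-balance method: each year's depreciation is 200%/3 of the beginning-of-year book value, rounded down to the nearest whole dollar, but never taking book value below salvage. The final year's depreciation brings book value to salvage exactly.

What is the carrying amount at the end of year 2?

Depreciable base = $221,880 − $8,600 = $213,280.
Year 1: ⌊$221,880 × 200%/3⌋ = $147,920. Book value $73,960.
Year 2: ⌊$73,960 × 200%/3⌋ = $49,306. Book value $24,654.

$24,654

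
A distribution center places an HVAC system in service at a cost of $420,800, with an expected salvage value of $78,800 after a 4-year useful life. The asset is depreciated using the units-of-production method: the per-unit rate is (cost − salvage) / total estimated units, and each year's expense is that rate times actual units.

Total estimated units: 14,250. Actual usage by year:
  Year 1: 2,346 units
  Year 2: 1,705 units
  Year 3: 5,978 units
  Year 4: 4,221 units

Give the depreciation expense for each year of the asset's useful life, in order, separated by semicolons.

$56,304; $40,920; $143,472; $101,304

Depreciable base = $420,800 − $78,800 = $342,000.
Rate = $342,000 / 14,250 units = $24 per unit.
Year 1: 2,346 × $24 = $56,304. Book value $364,496.
Year 2: 1,705 × $24 = $40,920. Book value $323,576.
Year 3: 5,978 × $24 = $143,472. Book value $180,104.
Year 4: 4,221 × $24 = $101,304. Book value $78,800.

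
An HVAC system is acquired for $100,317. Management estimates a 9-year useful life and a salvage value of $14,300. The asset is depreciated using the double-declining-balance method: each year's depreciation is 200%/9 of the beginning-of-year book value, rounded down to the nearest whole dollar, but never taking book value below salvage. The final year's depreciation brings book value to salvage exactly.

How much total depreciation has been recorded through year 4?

Depreciable base = $100,317 − $14,300 = $86,017.
Year 1: ⌊$100,317 × 200%/9⌋ = $22,292. Book value $78,025.
Year 2: ⌊$78,025 × 200%/9⌋ = $17,338. Book value $60,687.
Year 3: ⌊$60,687 × 200%/9⌋ = $13,486. Book value $47,201.
Year 4: ⌊$47,201 × 200%/9⌋ = $10,489. Book value $36,712.
Accumulated through year 4 = $100,317 − $36,712 = $63,605.

$63,605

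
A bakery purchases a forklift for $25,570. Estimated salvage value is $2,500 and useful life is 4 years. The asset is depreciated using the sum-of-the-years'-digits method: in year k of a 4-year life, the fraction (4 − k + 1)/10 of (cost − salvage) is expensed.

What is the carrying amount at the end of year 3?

Depreciable base = $25,570 − $2,500 = $23,070.
Sum of the years' digits = 4+3+2+1 = 10.
Year 1: $23,070 × 4/10 = $9,228. Book value $16,342.
Year 2: $23,070 × 3/10 = $6,921. Book value $9,421.
Year 3: $23,070 × 2/10 = $4,614. Book value $4,807.

$4,807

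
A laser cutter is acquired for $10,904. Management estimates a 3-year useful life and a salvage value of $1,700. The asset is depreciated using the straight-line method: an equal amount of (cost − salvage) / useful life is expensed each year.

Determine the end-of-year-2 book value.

$4,768

Depreciable base = $10,904 − $1,700 = $9,204.
Annual expense = $9,204 / 3 = $3,068.
End of year 1: book value $7,836.
End of year 2: book value $4,768.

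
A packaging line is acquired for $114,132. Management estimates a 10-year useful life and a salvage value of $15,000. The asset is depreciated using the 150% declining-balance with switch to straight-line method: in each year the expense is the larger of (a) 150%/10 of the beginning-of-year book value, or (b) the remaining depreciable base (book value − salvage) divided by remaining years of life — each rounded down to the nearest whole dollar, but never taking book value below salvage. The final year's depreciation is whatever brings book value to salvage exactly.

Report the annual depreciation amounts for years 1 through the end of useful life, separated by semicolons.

Depreciable base = $114,132 − $15,000 = $99,132.
Year 1: DB = ⌊$114,132 × 150%/10⌋ = $17,119; SL = ⌊$99,132/10⌋ = $9,913 → take DB $17,119. Book value $97,013.
Year 2: DB = ⌊$97,013 × 150%/10⌋ = $14,551; SL = ⌊$82,013/9⌋ = $9,112 → take DB $14,551. Book value $82,462.
Year 3: DB = ⌊$82,462 × 150%/10⌋ = $12,369; SL = ⌊$67,462/8⌋ = $8,432 → take DB $12,369. Book value $70,093.
Year 4: DB = ⌊$70,093 × 150%/10⌋ = $10,513; SL = ⌊$55,093/7⌋ = $7,870 → take DB $10,513. Book value $59,580.
Year 5: DB = ⌊$59,580 × 150%/10⌋ = $8,937; SL = ⌊$44,580/6⌋ = $7,430 → take DB $8,937. Book value $50,643.
Year 6: DB = ⌊$50,643 × 150%/10⌋ = $7,596; SL = ⌊$35,643/5⌋ = $7,128 → take DB $7,596. Book value $43,047.
Year 7: DB = ⌊$43,047 × 150%/10⌋ = $6,457; SL = ⌊$28,047/4⌋ = $7,011 → take SL $7,011. Book value $36,036.
Year 8: DB = ⌊$36,036 × 150%/10⌋ = $5,405; SL = ⌊$21,036/3⌋ = $7,012 → take SL $7,012. Book value $29,024.
Year 9: DB = ⌊$29,024 × 150%/10⌋ = $4,353; SL = ⌊$14,024/2⌋ = $7,012 → take SL $7,012. Book value $22,012.
Year 10 (final): $22,012 − $15,000 = $7,012. Book value $15,000.

$17,119; $14,551; $12,369; $10,513; $8,937; $7,596; $7,011; $7,012; $7,012; $7,012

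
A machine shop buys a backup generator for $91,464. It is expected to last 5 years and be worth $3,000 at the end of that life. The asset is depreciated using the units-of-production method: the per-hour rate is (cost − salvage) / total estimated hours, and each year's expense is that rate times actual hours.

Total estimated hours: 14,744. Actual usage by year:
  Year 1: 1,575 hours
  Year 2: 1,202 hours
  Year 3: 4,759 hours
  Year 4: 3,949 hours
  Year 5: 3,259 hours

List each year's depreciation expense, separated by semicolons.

$9,450; $7,212; $28,554; $23,694; $19,554

Depreciable base = $91,464 − $3,000 = $88,464.
Rate = $88,464 / 14,744 hours = $6 per hour.
Year 1: 1,575 × $6 = $9,450. Book value $82,014.
Year 2: 1,202 × $6 = $7,212. Book value $74,802.
Year 3: 4,759 × $6 = $28,554. Book value $46,248.
Year 4: 3,949 × $6 = $23,694. Book value $22,554.
Year 5: 3,259 × $6 = $19,554. Book value $3,000.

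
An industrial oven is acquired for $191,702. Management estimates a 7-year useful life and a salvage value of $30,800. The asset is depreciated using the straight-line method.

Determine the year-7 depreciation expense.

Depreciable base = $191,702 − $30,800 = $160,902.
Annual expense = $160,902 / 7 = $22,986.

$22,986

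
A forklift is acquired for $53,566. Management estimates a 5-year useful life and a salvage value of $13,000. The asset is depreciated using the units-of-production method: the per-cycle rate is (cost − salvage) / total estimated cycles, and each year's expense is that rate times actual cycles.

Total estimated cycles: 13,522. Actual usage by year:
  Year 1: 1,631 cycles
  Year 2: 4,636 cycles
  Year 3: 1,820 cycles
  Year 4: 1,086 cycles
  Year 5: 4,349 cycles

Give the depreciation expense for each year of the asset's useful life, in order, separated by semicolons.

$4,893; $13,908; $5,460; $3,258; $13,047

Depreciable base = $53,566 − $13,000 = $40,566.
Rate = $40,566 / 13,522 cycles = $3 per cycle.
Year 1: 1,631 × $3 = $4,893. Book value $48,673.
Year 2: 4,636 × $3 = $13,908. Book value $34,765.
Year 3: 1,820 × $3 = $5,460. Book value $29,305.
Year 4: 1,086 × $3 = $3,258. Book value $26,047.
Year 5: 4,349 × $3 = $13,047. Book value $13,000.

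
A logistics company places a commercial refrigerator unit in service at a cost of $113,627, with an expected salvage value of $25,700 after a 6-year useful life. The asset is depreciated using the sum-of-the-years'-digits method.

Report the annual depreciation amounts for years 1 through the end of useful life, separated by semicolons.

$25,122; $20,935; $16,748; $12,561; $8,374; $4,187

Depreciable base = $113,627 − $25,700 = $87,927.
Sum of the years' digits = 6+5+4+3+2+1 = 21.
Year 1: $87,927 × 6/21 = $25,122. Book value $88,505.
Year 2: $87,927 × 5/21 = $20,935. Book value $67,570.
Year 3: $87,927 × 4/21 = $16,748. Book value $50,822.
Year 4: $87,927 × 3/21 = $12,561. Book value $38,261.
Year 5: $87,927 × 2/21 = $8,374. Book value $29,887.
Year 6: $87,927 × 1/21 = $4,187. Book value $25,700.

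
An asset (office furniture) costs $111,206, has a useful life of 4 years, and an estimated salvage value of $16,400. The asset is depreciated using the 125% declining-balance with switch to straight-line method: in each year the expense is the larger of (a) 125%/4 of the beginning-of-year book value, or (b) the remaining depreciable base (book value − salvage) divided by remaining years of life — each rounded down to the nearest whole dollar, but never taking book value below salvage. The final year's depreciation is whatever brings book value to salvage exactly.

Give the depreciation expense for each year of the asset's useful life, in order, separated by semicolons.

$34,751; $23,892; $18,081; $18,082

Depreciable base = $111,206 − $16,400 = $94,806.
Year 1: DB = ⌊$111,206 × 125%/4⌋ = $34,751; SL = ⌊$94,806/4⌋ = $23,701 → take DB $34,751. Book value $76,455.
Year 2: DB = ⌊$76,455 × 125%/4⌋ = $23,892; SL = ⌊$60,055/3⌋ = $20,018 → take DB $23,892. Book value $52,563.
Year 3: DB = ⌊$52,563 × 125%/4⌋ = $16,425; SL = ⌊$36,163/2⌋ = $18,081 → take SL $18,081. Book value $34,482.
Year 4 (final): $34,482 − $16,400 = $18,082. Book value $16,400.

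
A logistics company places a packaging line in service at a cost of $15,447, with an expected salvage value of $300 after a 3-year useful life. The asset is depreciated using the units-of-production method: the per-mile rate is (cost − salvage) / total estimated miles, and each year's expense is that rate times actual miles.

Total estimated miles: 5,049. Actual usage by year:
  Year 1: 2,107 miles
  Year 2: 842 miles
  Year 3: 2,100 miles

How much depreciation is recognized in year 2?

$2,526

Depreciable base = $15,447 − $300 = $15,147.
Rate = $15,147 / 5,049 miles = $3 per mile.
Year 1: 2,107 × $3 = $6,321. Book value $9,126.
Year 2: 842 × $3 = $2,526. Book value $6,600.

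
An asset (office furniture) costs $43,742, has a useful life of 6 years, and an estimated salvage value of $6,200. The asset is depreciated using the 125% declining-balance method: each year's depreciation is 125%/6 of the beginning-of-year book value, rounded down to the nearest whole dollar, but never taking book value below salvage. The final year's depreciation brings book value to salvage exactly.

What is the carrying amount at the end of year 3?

Depreciable base = $43,742 − $6,200 = $37,542.
Year 1: ⌊$43,742 × 125%/6⌋ = $9,112. Book value $34,630.
Year 2: ⌊$34,630 × 125%/6⌋ = $7,214. Book value $27,416.
Year 3: ⌊$27,416 × 125%/6⌋ = $5,711. Book value $21,705.

$21,705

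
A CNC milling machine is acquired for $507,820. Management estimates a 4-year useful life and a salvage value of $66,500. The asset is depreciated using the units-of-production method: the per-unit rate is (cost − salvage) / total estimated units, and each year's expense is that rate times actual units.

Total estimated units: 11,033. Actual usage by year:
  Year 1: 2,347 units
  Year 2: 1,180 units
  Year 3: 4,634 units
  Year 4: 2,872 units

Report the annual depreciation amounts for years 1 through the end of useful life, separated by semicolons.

Depreciable base = $507,820 − $66,500 = $441,320.
Rate = $441,320 / 11,033 units = $40 per unit.
Year 1: 2,347 × $40 = $93,880. Book value $413,940.
Year 2: 1,180 × $40 = $47,200. Book value $366,740.
Year 3: 4,634 × $40 = $185,360. Book value $181,380.
Year 4: 2,872 × $40 = $114,880. Book value $66,500.

$93,880; $47,200; $185,360; $114,880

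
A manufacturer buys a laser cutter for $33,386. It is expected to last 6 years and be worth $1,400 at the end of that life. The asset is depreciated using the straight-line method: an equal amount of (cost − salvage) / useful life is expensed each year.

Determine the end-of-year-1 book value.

$28,055

Depreciable base = $33,386 − $1,400 = $31,986.
Annual expense = $31,986 / 6 = $5,331.
End of year 1: book value $28,055.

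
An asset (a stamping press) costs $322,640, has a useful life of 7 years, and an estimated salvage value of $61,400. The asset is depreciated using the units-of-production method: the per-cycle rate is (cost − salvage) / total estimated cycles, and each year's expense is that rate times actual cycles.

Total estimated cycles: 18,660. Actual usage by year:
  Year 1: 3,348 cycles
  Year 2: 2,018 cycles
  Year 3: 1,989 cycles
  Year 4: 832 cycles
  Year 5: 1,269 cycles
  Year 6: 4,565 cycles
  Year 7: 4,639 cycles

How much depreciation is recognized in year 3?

$27,846

Depreciable base = $322,640 − $61,400 = $261,240.
Rate = $261,240 / 18,660 cycles = $14 per cycle.
Year 1: 3,348 × $14 = $46,872. Book value $275,768.
Year 2: 2,018 × $14 = $28,252. Book value $247,516.
Year 3: 1,989 × $14 = $27,846. Book value $219,670.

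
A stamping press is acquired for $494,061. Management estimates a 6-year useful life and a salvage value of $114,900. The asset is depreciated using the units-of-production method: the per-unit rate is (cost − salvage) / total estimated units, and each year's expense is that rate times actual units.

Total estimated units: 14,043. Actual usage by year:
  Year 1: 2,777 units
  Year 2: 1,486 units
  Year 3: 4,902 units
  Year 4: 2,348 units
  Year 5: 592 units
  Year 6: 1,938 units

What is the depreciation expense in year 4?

Depreciable base = $494,061 − $114,900 = $379,161.
Rate = $379,161 / 14,043 units = $27 per unit.
Year 1: 2,777 × $27 = $74,979. Book value $419,082.
Year 2: 1,486 × $27 = $40,122. Book value $378,960.
Year 3: 4,902 × $27 = $132,354. Book value $246,606.
Year 4: 2,348 × $27 = $63,396. Book value $183,210.

$63,396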